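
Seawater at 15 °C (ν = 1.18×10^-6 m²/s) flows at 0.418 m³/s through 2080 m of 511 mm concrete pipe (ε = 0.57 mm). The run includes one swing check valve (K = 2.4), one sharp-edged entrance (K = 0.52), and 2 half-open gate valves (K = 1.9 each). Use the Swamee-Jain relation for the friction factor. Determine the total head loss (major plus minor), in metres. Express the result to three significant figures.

H_L ≈ 19.2 m

V = 4Q/(πD²) = 2.038 m/s; V²/2g = 0.2117 m
Re = 8.83×10^5, ε/D = 0.00112 → f = 0.02058 (Swamee-Jain)
Major: h_f = f(L/D)·V²/2g = 0.02058·4070·0.2117 = 17.74 m
Minor: ΣK = 6.72; h_m = ΣK·V²/2g = 1.423 m
Total H_L = 17.74 + 1.423 = 19.16 m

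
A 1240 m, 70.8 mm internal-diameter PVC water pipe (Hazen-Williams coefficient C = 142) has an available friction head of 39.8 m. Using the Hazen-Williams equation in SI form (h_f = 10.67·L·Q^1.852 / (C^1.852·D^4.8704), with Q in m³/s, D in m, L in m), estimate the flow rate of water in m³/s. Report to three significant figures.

Rearranging: Q = [h_f·C^1.852·D^4.8704 / (10.67·L)]^(1/1.852)
Q = [39.8·142^1.852·0.0708^4.8704 / (10.67·1240)]^0.540 = 0.005841 m³/s

Q ≈ 0.00584 m³/s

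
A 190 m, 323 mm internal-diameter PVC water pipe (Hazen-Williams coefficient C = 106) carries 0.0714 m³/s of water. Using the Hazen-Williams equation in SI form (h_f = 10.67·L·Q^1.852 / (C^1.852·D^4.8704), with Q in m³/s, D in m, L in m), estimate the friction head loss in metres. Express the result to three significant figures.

h_f = 10.67·190·0.0714^1.852 / (106^1.852·0.323^4.8704) = 0.6660 m

h_f ≈ 0.666 m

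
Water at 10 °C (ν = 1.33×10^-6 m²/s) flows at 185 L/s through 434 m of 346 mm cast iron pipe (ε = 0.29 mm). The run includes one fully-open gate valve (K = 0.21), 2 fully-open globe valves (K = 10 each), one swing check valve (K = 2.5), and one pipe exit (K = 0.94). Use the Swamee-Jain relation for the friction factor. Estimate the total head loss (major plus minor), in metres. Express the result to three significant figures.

H_L ≈ 9.52 m

V = 4Q/(πD²) = 1.968 m/s; V²/2g = 0.1973 m
Re = 5.12×10^5, ε/D = 8.38×10^-4 → f = 0.01960 (Swamee-Jain)
Major: h_f = f(L/D)·V²/2g = 0.01960·1254·0.1973 = 4.851 m
Minor: ΣK = 23.6; h_m = ΣK·V²/2g = 4.667 m
Total H_L = 4.851 + 4.667 = 9.518 m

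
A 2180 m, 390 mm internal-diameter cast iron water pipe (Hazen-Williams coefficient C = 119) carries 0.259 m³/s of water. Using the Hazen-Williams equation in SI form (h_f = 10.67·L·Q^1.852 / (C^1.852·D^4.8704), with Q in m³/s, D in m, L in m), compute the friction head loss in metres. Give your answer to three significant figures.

h_f = 10.67·2180·0.259^1.852 / (119^1.852·0.390^4.8704) = 26.78 m

h_f ≈ 26.8 m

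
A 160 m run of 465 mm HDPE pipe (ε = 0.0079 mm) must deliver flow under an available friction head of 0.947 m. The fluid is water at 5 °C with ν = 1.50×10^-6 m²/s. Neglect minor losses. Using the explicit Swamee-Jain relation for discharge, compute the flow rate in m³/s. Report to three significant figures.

Swamee-Jain (Type II): Q = -0.965·√(gD⁵h_f/L)·ln[ε/(3.7D) + √(3.17ν²L/(gD³h_f))]
√(gD⁵h_f/L) = √(9.81·0.465⁵·0.947/160) = 0.03553
ε/(3.7D) = 4.59×10^-6; √(3.17ν²L/(gD³h_f)) = 3.50×10^-5
Q = -0.965·0.03553·ln(3.955×10^-5) = 0.3476 m³/s
Check: V = 2.05 m/s, Re = 6.34×10^5, f = 0.01286, h_f = 0.945 m ≈ 0.947 m ✓

Q ≈ 0.348 m³/s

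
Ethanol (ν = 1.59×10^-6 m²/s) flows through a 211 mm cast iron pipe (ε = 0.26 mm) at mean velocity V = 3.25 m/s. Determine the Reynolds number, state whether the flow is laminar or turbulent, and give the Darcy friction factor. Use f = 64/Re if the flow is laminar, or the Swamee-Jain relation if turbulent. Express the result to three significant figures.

Re ≈ 4.31×10^5; turbulent; f ≈ 0.0214

Re = VD/ν = 3.250·0.211/1.59×10^-6 = 4.31×10^5
Re > 4000 → turbulent; ε/D = 0.00123
Swamee-Jain: f = 0.02140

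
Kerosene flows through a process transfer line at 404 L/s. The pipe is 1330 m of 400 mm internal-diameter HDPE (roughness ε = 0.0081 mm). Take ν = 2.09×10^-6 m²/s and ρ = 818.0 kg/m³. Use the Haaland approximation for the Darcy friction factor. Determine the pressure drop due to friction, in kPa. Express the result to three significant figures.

Δp ≈ 181 kPa

V = 4Q/(πD²) = 4·0.404/(π·0.400²) = 3.215 m/s
Re = VD/ν = 3.215·0.400/2.09×10^-6 = 6.15×10^5 → turbulent
ε/D = 0.0081/400 = 2.02×10^-5
Haaland: f = 0.01287
h_f = f(L/D)V²/(2g) = 0.01287·(1330/0.400)·3.215²/(2·9.81) = 22.54 m
Δp = ρg·h_f = 818.0·9.81·22.54 = 180.9 kPa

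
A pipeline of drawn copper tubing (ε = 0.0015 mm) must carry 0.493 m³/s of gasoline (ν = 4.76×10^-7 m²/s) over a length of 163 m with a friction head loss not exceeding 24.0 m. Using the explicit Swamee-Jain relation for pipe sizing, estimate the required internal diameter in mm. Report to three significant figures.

Swamee-Jain (Type III): D = 0.66·[ε^1.25·(LQ²/(gh_f))^4.75 + ν·Q^9.4·(L/(gh_f))^5.2]^0.04
LQ²/(gh_f) = 0.1683; L/(gh_f) = 0.6923
Term 1 = ε^1.25·(…)^4.75 = 1.11×10^-11; Term 2 = ν·Q^9.4·(…)^5.2 = 9.12×10^-11
D = 0.66·(1.11×10^-11 + 9.12×10^-11)^0.04 = 0.2630 m = 263 mm
Check: V = 9.08 m/s, Re = 5.01×10^6, f = 0.009384, h_f = 24.4 m ≈ 24.0 m ✓

D ≈ 263 mm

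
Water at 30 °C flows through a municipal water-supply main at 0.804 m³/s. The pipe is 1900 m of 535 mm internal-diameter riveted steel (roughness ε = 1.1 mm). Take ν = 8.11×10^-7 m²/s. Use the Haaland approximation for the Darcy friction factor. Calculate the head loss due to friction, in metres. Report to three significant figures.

h_f ≈ 54.9 m

V = 4Q/(πD²) = 4·0.804/(π·0.535²) = 3.577 m/s
Re = VD/ν = 3.577·0.535/8.11×10^-7 = 2.36×10^6 → turbulent
ε/D = 1.1/535 = 0.00206
Haaland: f = 0.02371
h_f = f(L/D)V²/(2g) = 0.02371·(1900/0.535)·3.577²/(2·9.81) = 54.89 m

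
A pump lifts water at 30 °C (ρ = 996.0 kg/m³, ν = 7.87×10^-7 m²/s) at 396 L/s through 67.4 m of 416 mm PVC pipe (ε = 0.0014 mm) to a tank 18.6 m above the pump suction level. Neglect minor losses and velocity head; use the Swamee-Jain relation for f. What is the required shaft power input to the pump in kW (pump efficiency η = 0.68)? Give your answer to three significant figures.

V = 4Q/(πD²) = 2.914 m/s; Re = 1.54×10^6; ε/D = 3.37×10^-6; f = 0.01092
h_f = f(L/D)V²/2g = 0.7654 m
Total head H = z + h_f = 18.6 + 0.7654 = 19.37 m
P_hyd = ρgQH = 996.0·9.81·0.396·19.37 = 74.93 kW
P_shaft = P_hyd/η = 74.93/0.68 = 110.2 kW

P_shaft ≈ 110 kW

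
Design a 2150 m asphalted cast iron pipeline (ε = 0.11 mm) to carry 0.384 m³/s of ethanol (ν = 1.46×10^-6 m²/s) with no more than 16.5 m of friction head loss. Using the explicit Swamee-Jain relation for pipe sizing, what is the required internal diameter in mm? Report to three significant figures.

D ≈ 483 mm

Swamee-Jain (Type III): D = 0.66·[ε^1.25·(LQ²/(gh_f))^4.75 + ν·Q^9.4·(L/(gh_f))^5.2]^0.04
LQ²/(gh_f) = 1.959; L/(gh_f) = 13.28
Term 1 = ε^1.25·(…)^4.75 = 2.74×10^-4; Term 2 = ν·Q^9.4·(…)^5.2 = 1.25×10^-4
D = 0.66·(2.74×10^-4 + 1.25×10^-4)^0.04 = 0.4826 m = 483 mm
Check: V = 2.10 m/s, Re = 6.94×10^5, f = 0.01539, h_f = 15.4 m ≈ 16.5 m ✓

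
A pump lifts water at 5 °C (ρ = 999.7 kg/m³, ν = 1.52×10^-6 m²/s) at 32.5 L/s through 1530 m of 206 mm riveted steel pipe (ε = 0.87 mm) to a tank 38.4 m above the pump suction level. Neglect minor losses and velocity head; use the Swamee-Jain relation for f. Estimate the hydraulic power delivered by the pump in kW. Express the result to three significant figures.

V = 4Q/(πD²) = 0.9751 m/s; Re = 1.32×10^5; ε/D = 0.00422; f = 0.02989
h_f = f(L/D)V²/2g = 10.76 m
Total head H = z + h_f = 38.4 + 10.76 = 49.16 m
P_hyd = ρgQH = 999.7·9.81·0.0325·49.16 = 15.67 kW

P_hyd ≈ 15.7 kW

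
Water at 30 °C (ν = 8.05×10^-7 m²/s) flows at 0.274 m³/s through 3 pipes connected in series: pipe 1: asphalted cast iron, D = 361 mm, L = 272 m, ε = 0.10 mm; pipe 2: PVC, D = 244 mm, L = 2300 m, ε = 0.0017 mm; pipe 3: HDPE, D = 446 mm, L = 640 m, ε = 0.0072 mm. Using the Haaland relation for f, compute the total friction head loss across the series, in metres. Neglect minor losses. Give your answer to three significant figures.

H ≈ 184 m

Pipe 1: V = 2.677 m/s, Re = 1.20×10^6, ε/D = 2.77×10^-4, f = 0.01528, h_1 = f(L/D)V²/2g = 4.206 m
Pipe 2: V = 5.860 m/s, Re = 1.78×10^6, ε/D = 6.97×10^-6, f = 0.01073, h_2 = f(L/D)V²/2g = 177.0 m
Pipe 3: V = 1.754 m/s, Re = 9.72×10^5, ε/D = 1.61×10^-5, f = 0.01194, h_3 = f(L/D)V²/2g = 2.685 m
Series → Q common, losses add: H = Σh = 183.9 m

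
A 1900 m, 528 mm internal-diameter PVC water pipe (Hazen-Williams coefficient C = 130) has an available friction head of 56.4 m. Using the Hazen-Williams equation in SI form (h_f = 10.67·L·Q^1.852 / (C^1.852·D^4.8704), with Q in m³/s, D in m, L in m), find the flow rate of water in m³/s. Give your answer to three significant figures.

Q ≈ 1.01 m³/s

Rearranging: Q = [h_f·C^1.852·D^4.8704 / (10.67·L)]^(1/1.852)
Q = [56.4·130^1.852·0.528^4.8704 / (10.67·1900)]^0.540 = 1.011 m³/s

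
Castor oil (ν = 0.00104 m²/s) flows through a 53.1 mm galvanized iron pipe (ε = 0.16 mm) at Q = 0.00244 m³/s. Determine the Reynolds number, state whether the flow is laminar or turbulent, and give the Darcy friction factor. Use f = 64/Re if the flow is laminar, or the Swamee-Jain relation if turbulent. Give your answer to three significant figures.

Re ≈ 56.3; laminar; f = 64/Re ≈ 1.14

V = 4Q/(πD²) = 1.102 m/s
Re = VD/ν = 1.102·0.0531/0.00104 = 56.3
Re < 2300 → laminar → f = 64/Re = 1.138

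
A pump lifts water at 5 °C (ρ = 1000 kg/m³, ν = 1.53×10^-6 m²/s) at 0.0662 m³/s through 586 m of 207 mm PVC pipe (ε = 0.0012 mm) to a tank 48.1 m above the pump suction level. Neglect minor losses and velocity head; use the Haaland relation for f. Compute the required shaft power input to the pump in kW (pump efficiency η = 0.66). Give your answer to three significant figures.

V = 4Q/(πD²) = 1.967 m/s; Re = 2.66×10^5; ε/D = 5.80×10^-6; f = 0.01471
h_f = f(L/D)V²/2g = 8.214 m
Total head H = z + h_f = 48.1 + 8.214 = 56.31 m
P_hyd = ρgQH = 1000·9.81·0.0662·56.31 = 36.57 kW
P_shaft = P_hyd/η = 36.57/0.66 = 55.41 kW

P_shaft ≈ 55.4 kW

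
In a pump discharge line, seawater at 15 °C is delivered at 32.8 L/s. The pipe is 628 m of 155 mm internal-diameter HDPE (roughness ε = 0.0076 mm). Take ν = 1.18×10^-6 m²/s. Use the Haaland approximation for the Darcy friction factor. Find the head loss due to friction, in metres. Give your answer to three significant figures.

h_f ≈ 9.65 m

V = 4Q/(πD²) = 4·0.0328/(π·0.155²) = 1.738 m/s
Re = VD/ν = 1.738·0.155/1.18×10^-6 = 2.28×10^5 → turbulent
ε/D = 0.0076/155 = 4.90×10^-5
Haaland: f = 0.01546
h_f = f(L/D)V²/(2g) = 0.01546·(628/0.155)·1.738²/(2·9.81) = 9.649 m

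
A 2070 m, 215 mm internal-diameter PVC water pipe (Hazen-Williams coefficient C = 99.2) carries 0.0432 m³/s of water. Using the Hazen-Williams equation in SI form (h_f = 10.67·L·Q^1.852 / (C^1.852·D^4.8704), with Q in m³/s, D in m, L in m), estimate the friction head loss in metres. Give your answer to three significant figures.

h_f = 10.67·2070·0.0432^1.852 / (99.2^1.852·0.215^4.8704) = 23.49 m

h_f ≈ 23.5 m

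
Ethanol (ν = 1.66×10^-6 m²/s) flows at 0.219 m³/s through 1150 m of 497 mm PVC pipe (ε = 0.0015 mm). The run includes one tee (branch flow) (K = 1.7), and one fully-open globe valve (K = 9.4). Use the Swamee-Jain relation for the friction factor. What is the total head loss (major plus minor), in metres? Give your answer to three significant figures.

H_L ≈ 2.84 m

V = 4Q/(πD²) = 1.129 m/s; V²/2g = 0.06495 m
Re = 3.38×10^5, ε/D = 3.02×10^-6 → f = 0.01410 (Swamee-Jain)
Major: h_f = f(L/D)·V²/2g = 0.01410·2314·0.06495 = 2.119 m
Minor: ΣK = 11.1; h_m = ΣK·V²/2g = 0.7210 m
Total H_L = 2.119 + 0.7210 = 2.839 m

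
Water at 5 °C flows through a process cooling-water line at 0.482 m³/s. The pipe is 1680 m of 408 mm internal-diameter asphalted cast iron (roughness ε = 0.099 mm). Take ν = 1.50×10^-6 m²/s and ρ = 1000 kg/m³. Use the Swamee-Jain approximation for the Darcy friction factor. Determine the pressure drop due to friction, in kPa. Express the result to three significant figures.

Δp ≈ 426 kPa

V = 4Q/(πD²) = 4·0.482/(π·0.408²) = 3.687 m/s
Re = VD/ν = 3.687·0.408/1.50×10^-6 = 1.00×10^6 → turbulent
ε/D = 0.099/408 = 2.43×10^-4
Swamee-Jain: f = 0.01521
h_f = f(L/D)V²/(2g) = 0.01521·(1680/0.408)·3.687²/(2·9.81) = 43.40 m
Δp = ρg·h_f = 1000·9.81·43.40 = 425.7 kPa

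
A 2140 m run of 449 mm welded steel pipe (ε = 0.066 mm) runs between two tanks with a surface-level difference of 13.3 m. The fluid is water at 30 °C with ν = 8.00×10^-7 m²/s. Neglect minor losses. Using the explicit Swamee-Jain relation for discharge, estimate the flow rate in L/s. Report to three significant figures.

Q ≈ 314 L/s

Swamee-Jain (Type II): Q = -0.965·√(gD⁵h_f/L)·ln[ε/(3.7D) + √(3.17ν²L/(gD³h_f))]
√(gD⁵h_f/L) = √(9.81·0.449⁵·13.3/2140) = 0.03336
ε/(3.7D) = 3.97×10^-5; √(3.17ν²L/(gD³h_f)) = 1.92×10^-5
Q = -0.965·0.03336·ln(5.890×10^-5) = 0.3135 m³/s
Check: V = 1.98 m/s, Re = 1.11×10^6, f = 0.01405, h_f = 13.4 m ≈ 13.3 m ✓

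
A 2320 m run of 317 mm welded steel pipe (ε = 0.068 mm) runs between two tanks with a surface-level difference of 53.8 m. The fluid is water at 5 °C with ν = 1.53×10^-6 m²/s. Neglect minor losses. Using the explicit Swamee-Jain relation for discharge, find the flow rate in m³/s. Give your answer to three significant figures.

Q ≈ 0.243 m³/s

Swamee-Jain (Type II): Q = -0.965·√(gD⁵h_f/L)·ln[ε/(3.7D) + √(3.17ν²L/(gD³h_f))]
√(gD⁵h_f/L) = √(9.81·0.317⁵·53.8/2320) = 0.02699
ε/(3.7D) = 5.80×10^-5; √(3.17ν²L/(gD³h_f)) = 3.20×10^-5
Q = -0.965·0.02699·ln(8.998×10^-5) = 0.2426 m³/s
Check: V = 3.07 m/s, Re = 6.37×10^5, f = 0.01536, h_f = 54.1 m ≈ 53.8 m ✓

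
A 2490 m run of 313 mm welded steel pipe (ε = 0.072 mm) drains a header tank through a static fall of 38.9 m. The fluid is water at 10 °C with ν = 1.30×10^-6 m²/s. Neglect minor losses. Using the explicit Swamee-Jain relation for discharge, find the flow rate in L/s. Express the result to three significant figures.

Swamee-Jain (Type II): Q = -0.965·√(gD⁵h_f/L)·ln[ε/(3.7D) + √(3.17ν²L/(gD³h_f))]
√(gD⁵h_f/L) = √(9.81·0.313⁵·38.9/2490) = 0.02146
ε/(3.7D) = 6.22×10^-5; √(3.17ν²L/(gD³h_f)) = 3.38×10^-5
Q = -0.965·0.02146·ln(9.593×10^-5) = 0.1916 m³/s
Check: V = 2.49 m/s, Re = 5.99×10^5, f = 0.01557, h_f = 39.1 m ≈ 38.9 m ✓

Q ≈ 192 L/s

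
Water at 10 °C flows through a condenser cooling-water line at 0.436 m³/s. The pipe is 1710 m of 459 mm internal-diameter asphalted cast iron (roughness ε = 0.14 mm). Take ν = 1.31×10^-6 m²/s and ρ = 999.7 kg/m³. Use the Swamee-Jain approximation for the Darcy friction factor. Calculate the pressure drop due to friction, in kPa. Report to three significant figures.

V = 4Q/(πD²) = 4·0.436/(π·0.459²) = 2.635 m/s
Re = VD/ν = 2.635·0.459/1.31×10^-6 = 9.23×10^5 → turbulent
ε/D = 0.14/459 = 3.05×10^-4
Swamee-Jain: f = 0.01586
h_f = f(L/D)V²/(2g) = 0.01586·(1710/0.459)·2.635²/(2·9.81) = 20.90 m
Δp = ρg·h_f = 999.7·9.81·20.90 = 205.0 kPa

Δp ≈ 205 kPa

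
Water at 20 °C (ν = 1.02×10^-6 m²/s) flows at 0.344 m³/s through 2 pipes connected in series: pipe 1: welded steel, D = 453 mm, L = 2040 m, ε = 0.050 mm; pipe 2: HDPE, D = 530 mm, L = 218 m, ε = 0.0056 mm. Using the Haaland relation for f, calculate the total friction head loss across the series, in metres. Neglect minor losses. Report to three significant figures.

Pipe 1: V = 2.134 m/s, Re = 9.48×10^5, ε/D = 1.10×10^-4, f = 0.01353, h_1 = f(L/D)V²/2g = 14.15 m
Pipe 2: V = 1.559 m/s, Re = 8.10×10^5, ε/D = 1.06×10^-5, f = 0.01217, h_2 = f(L/D)V²/2g = 0.6204 m
Series → Q common, losses add: H = Σh = 14.77 m

H ≈ 14.8 m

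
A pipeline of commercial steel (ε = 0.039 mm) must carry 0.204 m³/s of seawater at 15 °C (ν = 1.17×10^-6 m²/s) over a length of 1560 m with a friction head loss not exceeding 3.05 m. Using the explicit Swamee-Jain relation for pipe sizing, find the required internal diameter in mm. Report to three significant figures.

D ≈ 485 mm

Swamee-Jain (Type III): D = 0.66·[ε^1.25·(LQ²/(gh_f))^4.75 + ν·Q^9.4·(L/(gh_f))^5.2]^0.04
LQ²/(gh_f) = 2.170; L/(gh_f) = 52.14
Term 1 = ε^1.25·(…)^4.75 = 1.22×10^-4; Term 2 = ν·Q^9.4·(…)^5.2 = 3.22×10^-4
D = 0.66·(1.22×10^-4 + 3.22×10^-4)^0.04 = 0.4847 m = 485 mm
Check: V = 1.11 m/s, Re = 4.58×10^5, f = 0.01439, h_f = 2.89 m ≈ 3.05 m ✓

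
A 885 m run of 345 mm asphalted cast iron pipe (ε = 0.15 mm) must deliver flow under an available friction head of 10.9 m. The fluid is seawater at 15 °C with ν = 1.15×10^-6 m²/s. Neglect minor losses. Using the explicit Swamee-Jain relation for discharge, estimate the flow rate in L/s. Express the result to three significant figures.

Q ≈ 207 L/s

Swamee-Jain (Type II): Q = -0.965·√(gD⁵h_f/L)·ln[ε/(3.7D) + √(3.17ν²L/(gD³h_f))]
√(gD⁵h_f/L) = √(9.81·0.345⁵·10.9/885) = 0.02430
ε/(3.7D) = 1.18×10^-4; √(3.17ν²L/(gD³h_f)) = 2.91×10^-5
Q = -0.965·0.02430·ln(1.466×10^-4) = 0.2070 m³/s
Check: V = 2.21 m/s, Re = 6.64×10^5, f = 0.01711, h_f = 11.0 m ≈ 10.9 m ✓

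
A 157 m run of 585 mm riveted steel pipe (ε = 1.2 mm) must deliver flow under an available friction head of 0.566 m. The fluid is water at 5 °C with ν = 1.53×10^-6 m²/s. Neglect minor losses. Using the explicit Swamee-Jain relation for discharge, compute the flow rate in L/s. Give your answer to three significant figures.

Swamee-Jain (Type II): Q = -0.965·√(gD⁵h_f/L)·ln[ε/(3.7D) + √(3.17ν²L/(gD³h_f))]
√(gD⁵h_f/L) = √(9.81·0.585⁵·0.566/157) = 0.04922
ε/(3.7D) = 5.54×10^-4; √(3.17ν²L/(gD³h_f)) = 3.24×10^-5
Q = -0.965·0.04922·ln(5.868×10^-4) = 0.3535 m³/s
Check: V = 1.32 m/s, Re = 5.03×10^5, f = 0.02405, h_f = 0.569 m ≈ 0.566 m ✓

Q ≈ 353 L/s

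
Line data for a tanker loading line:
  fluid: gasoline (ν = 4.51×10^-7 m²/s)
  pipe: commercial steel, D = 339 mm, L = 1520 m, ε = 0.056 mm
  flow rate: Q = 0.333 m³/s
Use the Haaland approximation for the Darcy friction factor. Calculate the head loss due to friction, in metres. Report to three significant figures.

h_f ≈ 42.3 m

V = 4Q/(πD²) = 4·0.333/(π·0.339²) = 3.689 m/s
Re = VD/ν = 3.689·0.339/4.51×10^-7 = 2.77×10^6 → turbulent
ε/D = 0.056/339 = 1.65×10^-4
Haaland: f = 0.01361
h_f = f(L/D)V²/(2g) = 0.01361·(1520/0.339)·3.689²/(2·9.81) = 42.35 m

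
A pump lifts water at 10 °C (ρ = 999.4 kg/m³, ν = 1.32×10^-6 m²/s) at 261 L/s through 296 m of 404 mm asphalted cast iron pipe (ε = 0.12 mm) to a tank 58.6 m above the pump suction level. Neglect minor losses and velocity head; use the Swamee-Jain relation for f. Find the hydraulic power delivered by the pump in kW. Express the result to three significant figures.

V = 4Q/(πD²) = 2.036 m/s; Re = 6.23×10^5; ε/D = 2.97×10^-4; f = 0.01612
h_f = f(L/D)V²/2g = 2.495 m
Total head H = z + h_f = 58.6 + 2.495 = 61.10 m
P_hyd = ρgQH = 999.4·9.81·0.261·61.10 = 156.3 kW

P_hyd ≈ 156 kW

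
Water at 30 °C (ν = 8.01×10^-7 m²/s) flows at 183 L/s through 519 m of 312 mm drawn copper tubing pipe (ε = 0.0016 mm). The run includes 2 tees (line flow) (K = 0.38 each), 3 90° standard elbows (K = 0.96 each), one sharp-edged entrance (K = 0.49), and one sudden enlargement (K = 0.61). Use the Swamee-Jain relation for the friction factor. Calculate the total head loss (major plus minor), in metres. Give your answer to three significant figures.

H_L ≈ 7.15 m

V = 4Q/(πD²) = 2.394 m/s; V²/2g = 0.2920 m
Re = 9.32×10^5, ε/D = 5.13×10^-6 → f = 0.01187 (Swamee-Jain)
Major: h_f = f(L/D)·V²/2g = 0.01187·1663·0.2920 = 5.765 m
Minor: ΣK = 4.74; h_m = ΣK·V²/2g = 1.384 m
Total H_L = 5.765 + 1.384 = 7.149 m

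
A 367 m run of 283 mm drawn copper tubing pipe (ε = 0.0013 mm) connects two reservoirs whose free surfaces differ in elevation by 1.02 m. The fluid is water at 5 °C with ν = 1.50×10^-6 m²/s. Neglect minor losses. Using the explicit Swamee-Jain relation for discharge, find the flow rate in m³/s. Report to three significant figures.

Swamee-Jain (Type II): Q = -0.965·√(gD⁵h_f/L)·ln[ε/(3.7D) + √(3.17ν²L/(gD³h_f))]
√(gD⁵h_f/L) = √(9.81·0.283⁵·1.02/367) = 0.007035
ε/(3.7D) = 1.24×10^-6; √(3.17ν²L/(gD³h_f)) = 1.07×10^-4
Q = -0.965·0.007035·ln(1.087×10^-4) = 0.06196 m³/s
Check: V = 0.985 m/s, Re = 1.86×10^5, f = 0.01580, h_f = 1.01 m ≈ 1.02 m ✓

Q ≈ 0.0620 m³/s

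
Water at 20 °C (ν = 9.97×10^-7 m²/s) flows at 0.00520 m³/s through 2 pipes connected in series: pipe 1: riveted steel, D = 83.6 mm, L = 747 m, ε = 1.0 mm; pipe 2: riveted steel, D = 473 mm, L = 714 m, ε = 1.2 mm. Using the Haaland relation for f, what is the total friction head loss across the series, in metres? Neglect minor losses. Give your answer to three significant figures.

H ≈ 16.8 m

Pipe 1: V = 0.9473 m/s, Re = 7.94×10^4, ε/D = 0.0120, f = 0.04102, h_1 = f(L/D)V²/2g = 16.77 m
Pipe 2: V = 0.02959 m/s, Re = 1.40×10^4, ε/D = 0.00254, f = 0.03217, h_2 = f(L/D)V²/2g = 0.002168 m
Series → Q common, losses add: H = Σh = 16.77 m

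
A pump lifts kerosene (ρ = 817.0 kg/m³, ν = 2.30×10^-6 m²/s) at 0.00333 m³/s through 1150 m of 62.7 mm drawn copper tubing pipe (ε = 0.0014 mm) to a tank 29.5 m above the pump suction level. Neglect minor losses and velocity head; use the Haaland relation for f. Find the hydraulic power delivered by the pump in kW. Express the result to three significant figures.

V = 4Q/(πD²) = 1.078 m/s; Re = 2.94×10^4; ε/D = 2.23×10^-5; f = 0.02347
h_f = f(L/D)V²/2g = 25.52 m
Total head H = z + h_f = 29.5 + 25.52 = 55.02 m
P_hyd = ρgQH = 817.0·9.81·0.00333·55.02 = 1.468 kW

P_hyd ≈ 1.47 kW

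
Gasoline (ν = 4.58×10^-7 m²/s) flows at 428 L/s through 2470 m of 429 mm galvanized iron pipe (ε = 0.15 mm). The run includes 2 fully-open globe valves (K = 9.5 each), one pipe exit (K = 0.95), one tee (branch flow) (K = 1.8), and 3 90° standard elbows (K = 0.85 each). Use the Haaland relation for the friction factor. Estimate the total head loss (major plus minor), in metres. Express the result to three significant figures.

H_L ≈ 51.2 m

V = 4Q/(πD²) = 2.961 m/s; V²/2g = 0.4469 m
Re = 2.77×10^6, ε/D = 3.50×10^-4 → f = 0.01568 (Haaland)
Major: h_f = f(L/D)·V²/2g = 0.01568·5758·0.4469 = 40.34 m
Minor: ΣK = 24.3; h_m = ΣK·V²/2g = 10.86 m
Total H_L = 40.34 + 10.86 = 51.20 m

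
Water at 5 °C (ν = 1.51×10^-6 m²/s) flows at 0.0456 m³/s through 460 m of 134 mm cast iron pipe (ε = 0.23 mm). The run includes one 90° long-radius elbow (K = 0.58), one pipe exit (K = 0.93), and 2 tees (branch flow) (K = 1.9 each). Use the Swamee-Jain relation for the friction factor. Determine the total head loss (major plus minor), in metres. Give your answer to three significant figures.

H_L ≈ 45.5 m

V = 4Q/(πD²) = 3.233 m/s; V²/2g = 0.5329 m
Re = 2.87×10^5, ε/D = 0.00172 → f = 0.02335 (Swamee-Jain)
Major: h_f = f(L/D)·V²/2g = 0.02335·3433·0.5329 = 42.71 m
Minor: ΣK = 5.31; h_m = ΣK·V²/2g = 2.830 m
Total H_L = 42.71 + 2.830 = 45.54 m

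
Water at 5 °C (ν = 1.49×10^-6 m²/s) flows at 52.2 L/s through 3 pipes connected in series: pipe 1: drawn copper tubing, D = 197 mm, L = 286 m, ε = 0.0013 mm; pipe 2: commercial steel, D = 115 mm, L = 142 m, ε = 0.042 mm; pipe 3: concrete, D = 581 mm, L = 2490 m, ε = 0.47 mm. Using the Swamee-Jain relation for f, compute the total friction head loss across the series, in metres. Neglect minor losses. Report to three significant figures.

H ≈ 30.8 m

Pipe 1: V = 1.713 m/s, Re = 2.26×10^5, ε/D = 6.60×10^-6, f = 0.01523, h_1 = f(L/D)V²/2g = 3.305 m
Pipe 2: V = 5.026 m/s, Re = 3.88×10^5, ε/D = 3.65×10^-4, f = 0.01716, h_2 = f(L/D)V²/2g = 27.27 m
Pipe 3: V = 0.1969 m/s, Re = 7.68×10^4, ε/D = 8.09×10^-4, f = 0.02231, h_3 = f(L/D)V²/2g = 0.1889 m
Series → Q common, losses add: H = Σh = 30.76 m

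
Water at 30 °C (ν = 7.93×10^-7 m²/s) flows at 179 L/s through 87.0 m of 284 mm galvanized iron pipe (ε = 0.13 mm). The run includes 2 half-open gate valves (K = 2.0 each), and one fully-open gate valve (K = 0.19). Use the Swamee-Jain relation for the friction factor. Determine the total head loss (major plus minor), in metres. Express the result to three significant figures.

V = 4Q/(πD²) = 2.826 m/s; V²/2g = 0.4070 m
Re = 1.01×10^6, ε/D = 4.58×10^-4 → f = 0.01700 (Swamee-Jain)
Major: h_f = f(L/D)·V²/2g = 0.01700·306.3·0.4070 = 2.120 m
Minor: ΣK = 4.19; h_m = ΣK·V²/2g = 1.705 m
Total H_L = 2.120 + 1.705 = 3.825 m

H_L ≈ 3.82 m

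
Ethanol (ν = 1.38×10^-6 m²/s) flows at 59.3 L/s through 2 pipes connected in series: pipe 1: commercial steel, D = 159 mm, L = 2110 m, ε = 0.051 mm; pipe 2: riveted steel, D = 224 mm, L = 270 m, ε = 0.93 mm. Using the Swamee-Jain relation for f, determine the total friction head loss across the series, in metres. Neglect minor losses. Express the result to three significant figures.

H ≈ 107 m

Pipe 1: V = 2.987 m/s, Re = 3.44×10^5, ε/D = 3.21×10^-4, f = 0.01700, h_1 = f(L/D)V²/2g = 102.6 m
Pipe 2: V = 1.505 m/s, Re = 2.44×10^5, ε/D = 0.00415, f = 0.02933, h_2 = f(L/D)V²/2g = 4.080 m
Series → Q common, losses add: H = Σh = 106.7 m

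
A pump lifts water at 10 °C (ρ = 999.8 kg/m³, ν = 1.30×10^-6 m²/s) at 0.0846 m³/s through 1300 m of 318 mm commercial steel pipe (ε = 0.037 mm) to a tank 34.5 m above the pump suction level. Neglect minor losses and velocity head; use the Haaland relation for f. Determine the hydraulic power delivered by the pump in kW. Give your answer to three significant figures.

P_hyd ≈ 31.7 kW

V = 4Q/(πD²) = 1.065 m/s; Re = 2.61×10^5; ε/D = 1.16×10^-4; f = 0.01568
h_f = f(L/D)V²/2g = 3.706 m
Total head H = z + h_f = 34.5 + 3.706 = 38.21 m
P_hyd = ρgQH = 999.8·9.81·0.0846·38.21 = 31.70 kW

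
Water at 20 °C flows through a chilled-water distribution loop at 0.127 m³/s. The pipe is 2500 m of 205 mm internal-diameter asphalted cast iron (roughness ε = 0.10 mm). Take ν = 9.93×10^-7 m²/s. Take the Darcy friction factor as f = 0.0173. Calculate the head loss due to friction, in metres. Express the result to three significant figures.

h_f ≈ 159 m

V = 4Q/(πD²) = 4·0.127/(π·0.205²) = 3.848 m/s
h_f = f(L/D)V²/(2g) = 0.01730·(2500/0.205)·3.848²/(2·9.81) = 159.2 m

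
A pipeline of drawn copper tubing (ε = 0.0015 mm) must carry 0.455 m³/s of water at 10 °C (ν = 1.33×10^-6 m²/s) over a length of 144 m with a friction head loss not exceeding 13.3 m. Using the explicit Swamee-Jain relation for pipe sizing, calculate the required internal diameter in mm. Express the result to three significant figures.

D ≈ 292 mm

Swamee-Jain (Type III): D = 0.66·[ε^1.25·(LQ²/(gh_f))^4.75 + ν·Q^9.4·(L/(gh_f))^5.2]^0.04
LQ²/(gh_f) = 0.2285; L/(gh_f) = 1.104
Term 1 = ε^1.25·(…)^4.75 = 4.73×10^-11; Term 2 = ν·Q^9.4·(…)^5.2 = 1.35×10^-9
D = 0.66·(4.73×10^-11 + 1.35×10^-9)^0.04 = 0.2920 m = 292 mm
Check: V = 6.79 m/s, Re = 1.49×10^6, f = 0.01103, h_f = 12.8 m ≈ 13.3 m ✓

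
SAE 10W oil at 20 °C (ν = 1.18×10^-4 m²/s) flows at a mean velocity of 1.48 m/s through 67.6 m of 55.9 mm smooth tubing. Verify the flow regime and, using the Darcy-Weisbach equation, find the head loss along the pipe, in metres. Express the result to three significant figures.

Re = VD/ν = 1.48·0.05590/1.18×10^-4 = 701 → laminar (Re < 2300)
f = 64/Re = 0.09128
h_f = f(L/D)V²/(2g) = 0.09128·(67.6/0.05590)·1.48²/(2·9.81) = 12.32 m

h_f ≈ 12.3 m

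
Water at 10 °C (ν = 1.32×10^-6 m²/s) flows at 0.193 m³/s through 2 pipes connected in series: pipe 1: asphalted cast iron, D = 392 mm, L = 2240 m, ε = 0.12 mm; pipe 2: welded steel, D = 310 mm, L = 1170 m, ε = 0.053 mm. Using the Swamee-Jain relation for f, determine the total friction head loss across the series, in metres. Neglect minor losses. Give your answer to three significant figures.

Pipe 1: V = 1.599 m/s, Re = 4.75×10^5, ε/D = 3.06×10^-4, f = 0.01648, h_1 = f(L/D)V²/2g = 12.27 m
Pipe 2: V = 2.557 m/s, Re = 6.01×10^5, ε/D = 1.71×10^-4, f = 0.01499, h_2 = f(L/D)V²/2g = 18.85 m
Series → Q common, losses add: H = Σh = 31.13 m

H ≈ 31.1 m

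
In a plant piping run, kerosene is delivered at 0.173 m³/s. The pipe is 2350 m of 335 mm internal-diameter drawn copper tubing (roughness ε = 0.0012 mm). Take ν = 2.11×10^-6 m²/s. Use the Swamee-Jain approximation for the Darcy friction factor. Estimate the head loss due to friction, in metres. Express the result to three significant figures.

V = 4Q/(πD²) = 4·0.173/(π·0.335²) = 1.963 m/s
Re = VD/ν = 1.963·0.335/2.11×10^-6 = 3.12×10^5 → turbulent
ε/D = 0.0012/335 = 3.58×10^-6
Swamee-Jain: f = 0.01432
h_f = f(L/D)V²/(2g) = 0.01432·(2350/0.335)·1.963²/(2·9.81) = 19.72 m

h_f ≈ 19.7 m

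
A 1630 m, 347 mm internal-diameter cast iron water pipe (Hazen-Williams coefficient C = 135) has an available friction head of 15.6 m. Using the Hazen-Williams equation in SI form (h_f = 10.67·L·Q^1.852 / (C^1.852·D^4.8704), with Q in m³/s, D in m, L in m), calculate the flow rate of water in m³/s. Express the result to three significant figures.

Q ≈ 0.189 m³/s

Rearranging: Q = [h_f·C^1.852·D^4.8704 / (10.67·L)]^(1/1.852)
Q = [15.6·135^1.852·0.347^4.8704 / (10.67·1630)]^0.540 = 0.1889 m³/s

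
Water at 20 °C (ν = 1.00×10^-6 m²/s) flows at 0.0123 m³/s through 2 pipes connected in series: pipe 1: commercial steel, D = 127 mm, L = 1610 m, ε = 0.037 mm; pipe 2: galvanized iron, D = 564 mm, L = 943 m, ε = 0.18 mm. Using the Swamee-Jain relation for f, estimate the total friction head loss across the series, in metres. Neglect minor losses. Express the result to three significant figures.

Pipe 1: V = 0.9710 m/s, Re = 1.23×10^5, ε/D = 2.91×10^-4, f = 0.01887, h_1 = f(L/D)V²/2g = 11.49 m
Pipe 2: V = 0.04923 m/s, Re = 2.78×10^4, ε/D = 3.19×10^-4, f = 0.02473, h_2 = f(L/D)V²/2g = 0.005108 m
Series → Q common, losses add: H = Σh = 11.50 m

H ≈ 11.5 m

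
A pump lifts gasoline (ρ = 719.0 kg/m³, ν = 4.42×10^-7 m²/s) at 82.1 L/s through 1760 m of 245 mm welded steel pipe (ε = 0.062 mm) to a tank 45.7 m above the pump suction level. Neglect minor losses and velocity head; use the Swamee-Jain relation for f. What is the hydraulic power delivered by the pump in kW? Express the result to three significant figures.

V = 4Q/(πD²) = 1.741 m/s; Re = 9.65×10^5; ε/D = 2.53×10^-4; f = 0.01535
h_f = f(L/D)V²/2g = 17.04 m
Total head H = z + h_f = 45.7 + 17.04 = 62.74 m
P_hyd = ρgQH = 719.0·9.81·0.0821·62.74 = 36.33 kW

P_hyd ≈ 36.3 kW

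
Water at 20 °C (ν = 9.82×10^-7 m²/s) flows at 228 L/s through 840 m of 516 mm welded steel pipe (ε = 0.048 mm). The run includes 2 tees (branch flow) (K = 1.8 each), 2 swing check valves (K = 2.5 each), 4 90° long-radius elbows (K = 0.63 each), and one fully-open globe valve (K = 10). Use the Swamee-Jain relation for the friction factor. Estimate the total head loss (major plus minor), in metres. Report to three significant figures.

V = 4Q/(πD²) = 1.090 m/s; V²/2g = 0.06059 m
Re = 5.73×10^5, ε/D = 9.30×10^-5 → f = 0.01416 (Swamee-Jain)
Major: h_f = f(L/D)·V²/2g = 0.01416·1628·0.06059 = 1.397 m
Minor: ΣK = 21.1; h_m = ΣK·V²/2g = 1.280 m
Total H_L = 1.397 + 1.280 = 2.676 m

H_L ≈ 2.68 m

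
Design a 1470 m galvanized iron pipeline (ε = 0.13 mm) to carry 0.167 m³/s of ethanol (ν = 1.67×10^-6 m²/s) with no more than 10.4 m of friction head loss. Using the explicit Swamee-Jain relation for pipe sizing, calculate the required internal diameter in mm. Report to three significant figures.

D ≈ 360 mm

Swamee-Jain (Type III): D = 0.66·[ε^1.25·(LQ²/(gh_f))^4.75 + ν·Q^9.4·(L/(gh_f))^5.2]^0.04
LQ²/(gh_f) = 0.4018; L/(gh_f) = 14.41
Term 1 = ε^1.25·(…)^4.75 = 1.83×10^-7; Term 2 = ν·Q^9.4·(…)^5.2 = 8.73×10^-8
D = 0.66·(1.83×10^-7 + 8.73×10^-8)^0.04 = 0.3604 m = 360 mm
Check: V = 1.64 m/s, Re = 3.53×10^5, f = 0.01724, h_f = 9.61 m ≈ 10.4 m ✓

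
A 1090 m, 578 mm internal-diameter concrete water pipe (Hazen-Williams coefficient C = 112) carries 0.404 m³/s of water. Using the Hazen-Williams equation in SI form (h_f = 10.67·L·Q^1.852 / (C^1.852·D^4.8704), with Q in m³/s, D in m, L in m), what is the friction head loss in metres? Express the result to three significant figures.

h_f = 10.67·1090·0.404^1.852 / (112^1.852·0.578^4.8704) = 5.023 m

h_f ≈ 5.02 m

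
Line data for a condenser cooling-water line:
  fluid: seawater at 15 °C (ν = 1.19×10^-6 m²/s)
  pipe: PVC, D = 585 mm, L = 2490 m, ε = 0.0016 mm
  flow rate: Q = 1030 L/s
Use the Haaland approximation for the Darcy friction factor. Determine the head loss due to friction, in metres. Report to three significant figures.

V = 4Q/(πD²) = 4·1.03/(π·0.585²) = 3.832 m/s
Re = VD/ν = 3.832·0.585/1.19×10^-6 = 1.88×10^6 → turbulent
ε/D = 0.0016/585 = 2.74×10^-6
Haaland: f = 0.01051
h_f = f(L/D)V²/(2g) = 0.01051·(2490/0.585)·3.832²/(2·9.81) = 33.50 m

h_f ≈ 33.5 m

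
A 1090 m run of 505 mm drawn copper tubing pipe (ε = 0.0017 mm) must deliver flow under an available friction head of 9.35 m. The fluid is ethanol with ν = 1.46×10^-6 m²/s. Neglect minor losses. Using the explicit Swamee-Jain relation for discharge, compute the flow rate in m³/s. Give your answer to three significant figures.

Swamee-Jain (Type II): Q = -0.965·√(gD⁵h_f/L)·ln[ε/(3.7D) + √(3.17ν²L/(gD³h_f))]
√(gD⁵h_f/L) = √(9.81·0.505⁵·9.35/1090) = 0.05257
ε/(3.7D) = 9.10×10^-7; √(3.17ν²L/(gD³h_f)) = 2.50×10^-5
Q = -0.965·0.05257·ln(2.588×10^-5) = 0.5358 m³/s
Check: V = 2.68 m/s, Re = 9.25×10^5, f = 0.01184, h_f = 9.32 m ≈ 9.35 m ✓

Q ≈ 0.536 m³/s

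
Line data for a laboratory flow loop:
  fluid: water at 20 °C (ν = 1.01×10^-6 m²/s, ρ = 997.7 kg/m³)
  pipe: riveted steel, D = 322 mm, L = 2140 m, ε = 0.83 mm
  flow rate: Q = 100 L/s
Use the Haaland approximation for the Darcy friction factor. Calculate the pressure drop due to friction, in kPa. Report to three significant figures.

V = 4Q/(πD²) = 4·0.100/(π·0.322²) = 1.228 m/s
Re = VD/ν = 1.228·0.322/1.01×10^-6 = 3.92×10^5 → turbulent
ε/D = 0.83/322 = 0.00258
Haaland: f = 0.02548
h_f = f(L/D)V²/(2g) = 0.02548·(2140/0.322)·1.228²/(2·9.81) = 13.01 m
Δp = ρg·h_f = 997.7·9.81·13.01 = 127.4 kPa

Δp ≈ 127 kPa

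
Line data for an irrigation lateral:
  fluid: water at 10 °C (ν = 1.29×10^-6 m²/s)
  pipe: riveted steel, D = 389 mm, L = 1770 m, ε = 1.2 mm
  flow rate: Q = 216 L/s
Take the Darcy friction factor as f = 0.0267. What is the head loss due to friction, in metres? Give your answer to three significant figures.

V = 4Q/(πD²) = 4·0.216/(π·0.389²) = 1.817 m/s
h_f = f(L/D)V²/(2g) = 0.02670·(1770/0.389)·1.817²/(2·9.81) = 20.45 m

h_f ≈ 20.5 m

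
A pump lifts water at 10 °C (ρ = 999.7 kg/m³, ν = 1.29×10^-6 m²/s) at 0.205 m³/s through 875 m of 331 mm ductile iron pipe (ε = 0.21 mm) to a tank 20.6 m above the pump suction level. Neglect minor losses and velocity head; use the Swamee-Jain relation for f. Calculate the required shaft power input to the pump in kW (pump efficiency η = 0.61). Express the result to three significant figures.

P_shaft ≈ 114 kW

V = 4Q/(πD²) = 2.382 m/s; Re = 6.11×10^5; ε/D = 6.34×10^-4; f = 0.01842
h_f = f(L/D)V²/2g = 14.09 m
Total head H = z + h_f = 20.6 + 14.09 = 34.69 m
P_hyd = ρgQH = 999.7·9.81·0.205·34.69 = 69.74 kW
P_shaft = P_hyd/η = 69.74/0.61 = 114.3 kW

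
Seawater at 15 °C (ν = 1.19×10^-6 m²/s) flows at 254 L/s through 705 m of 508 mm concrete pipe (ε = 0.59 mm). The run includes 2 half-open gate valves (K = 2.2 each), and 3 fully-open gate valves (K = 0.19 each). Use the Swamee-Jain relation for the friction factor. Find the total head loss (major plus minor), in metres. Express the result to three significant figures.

H_L ≈ 2.73 m

V = 4Q/(πD²) = 1.253 m/s; V²/2g = 0.08004 m
Re = 5.35×10^5, ε/D = 0.00116 → f = 0.02099 (Swamee-Jain)
Major: h_f = f(L/D)·V²/2g = 0.02099·1388·0.08004 = 2.332 m
Minor: ΣK = 4.97; h_m = ΣK·V²/2g = 0.3978 m
Total H_L = 2.332 + 0.3978 = 2.730 m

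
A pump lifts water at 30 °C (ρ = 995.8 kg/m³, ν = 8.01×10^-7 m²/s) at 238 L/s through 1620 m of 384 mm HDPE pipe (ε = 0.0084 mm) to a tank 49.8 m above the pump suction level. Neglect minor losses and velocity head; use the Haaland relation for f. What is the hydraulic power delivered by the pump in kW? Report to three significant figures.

P_hyd ≈ 141 kW

V = 4Q/(πD²) = 2.055 m/s; Re = 9.85×10^5; ε/D = 2.19×10^-5; f = 0.01202
h_f = f(L/D)V²/2g = 10.92 m
Total head H = z + h_f = 49.8 + 10.92 = 60.72 m
P_hyd = ρgQH = 995.8·9.81·0.238·60.72 = 141.2 kW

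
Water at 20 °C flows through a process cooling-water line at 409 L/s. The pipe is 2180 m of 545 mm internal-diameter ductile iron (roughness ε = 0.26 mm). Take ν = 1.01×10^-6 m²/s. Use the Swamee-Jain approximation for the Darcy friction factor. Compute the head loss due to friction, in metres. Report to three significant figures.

h_f ≈ 10.8 m

V = 4Q/(πD²) = 4·0.409/(π·0.545²) = 1.753 m/s
Re = VD/ν = 1.753·0.545/1.01×10^-6 = 9.46×10^5 → turbulent
ε/D = 0.26/545 = 4.77×10^-4
Swamee-Jain: f = 0.01717
h_f = f(L/D)V²/(2g) = 0.01717·(2180/0.545)·1.753²/(2·9.81) = 10.76 m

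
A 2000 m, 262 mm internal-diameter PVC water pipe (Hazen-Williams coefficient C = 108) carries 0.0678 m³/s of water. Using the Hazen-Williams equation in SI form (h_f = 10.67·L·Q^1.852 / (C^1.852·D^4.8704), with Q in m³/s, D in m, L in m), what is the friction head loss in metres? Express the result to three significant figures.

h_f = 10.67·2000·0.0678^1.852 / (108^1.852·0.262^4.8704) = 17.05 m

h_f ≈ 17.1 m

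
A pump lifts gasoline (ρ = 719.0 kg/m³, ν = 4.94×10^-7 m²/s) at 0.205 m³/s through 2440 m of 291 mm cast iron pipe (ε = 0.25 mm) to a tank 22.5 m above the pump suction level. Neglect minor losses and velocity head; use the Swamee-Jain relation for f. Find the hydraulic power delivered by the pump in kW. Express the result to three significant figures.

V = 4Q/(πD²) = 3.082 m/s; Re = 1.82×10^6; ε/D = 8.59×10^-4; f = 0.01918
h_f = f(L/D)V²/2g = 77.90 m
Total head H = z + h_f = 22.5 + 77.90 = 100.4 m
P_hyd = ρgQH = 719.0·9.81·0.205·100.4 = 145.2 kW

P_hyd ≈ 145 kW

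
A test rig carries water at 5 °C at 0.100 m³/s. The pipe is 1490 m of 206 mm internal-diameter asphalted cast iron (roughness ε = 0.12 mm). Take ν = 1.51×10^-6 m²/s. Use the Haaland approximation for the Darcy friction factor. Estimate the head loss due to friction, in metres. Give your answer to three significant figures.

V = 4Q/(πD²) = 4·0.100/(π·0.206²) = 3.000 m/s
Re = VD/ν = 3.000·0.206/1.51×10^-6 = 4.09×10^5 → turbulent
ε/D = 0.12/206 = 5.83×10^-4
Haaland: f = 0.01824
h_f = f(L/D)V²/(2g) = 0.01824·(1490/0.206)·3.000²/(2·9.81) = 60.53 m

h_f ≈ 60.5 m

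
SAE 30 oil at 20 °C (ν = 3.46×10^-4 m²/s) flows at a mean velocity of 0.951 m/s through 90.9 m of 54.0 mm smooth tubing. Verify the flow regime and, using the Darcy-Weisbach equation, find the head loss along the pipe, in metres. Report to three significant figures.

h_f ≈ 33.5 m

Re = VD/ν = 0.951·0.05400/3.46×10^-4 = 148 → laminar (Re < 2300)
f = 64/Re = 0.4312
h_f = f(L/D)V²/(2g) = 0.4312·(90.9/0.05400)·0.951²/(2·9.81) = 33.46 m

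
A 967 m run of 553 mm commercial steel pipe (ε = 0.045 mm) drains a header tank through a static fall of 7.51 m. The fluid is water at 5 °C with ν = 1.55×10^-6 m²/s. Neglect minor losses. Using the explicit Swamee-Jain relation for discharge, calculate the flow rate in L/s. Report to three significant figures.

Q ≈ 605 L/s

Swamee-Jain (Type II): Q = -0.965·√(gD⁵h_f/L)·ln[ε/(3.7D) + √(3.17ν²L/(gD³h_f))]
√(gD⁵h_f/L) = √(9.81·0.553⁵·7.51/967) = 0.06277
ε/(3.7D) = 2.20×10^-5; √(3.17ν²L/(gD³h_f)) = 2.43×10^-5
Q = -0.965·0.06277·ln(4.631×10^-5) = 0.6045 m³/s
Check: V = 2.52 m/s, Re = 8.98×10^5, f = 0.01336, h_f = 7.54 m ≈ 7.51 m ✓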